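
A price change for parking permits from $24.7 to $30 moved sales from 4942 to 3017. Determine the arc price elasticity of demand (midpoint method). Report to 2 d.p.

ΔQ = 3017 − 4942 = -1925; ΔP = 30 − 24.7 = 5.3.
Midpoints: P̄ = 27.35, Q̄ = 3979.5.
ε = (ΔQ/ΔP)(P̄/Q̄) = (-1925/5.3)(27.35/3979.5).

-2.50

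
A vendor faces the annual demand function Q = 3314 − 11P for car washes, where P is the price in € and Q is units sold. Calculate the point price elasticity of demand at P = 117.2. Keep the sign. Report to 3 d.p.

-0.637

At P = 117.2, Q = 2024.800.
dQ/dP = −11.
ε = (dQ/dP)(P/Q) = (-11)(117.2/2024.800).
|ε| < 1, so demand is inelastic at this price.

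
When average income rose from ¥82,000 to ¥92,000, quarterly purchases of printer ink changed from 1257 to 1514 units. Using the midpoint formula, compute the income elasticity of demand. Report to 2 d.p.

ΔQ = 257, ΔI = 10000. Midpoints: Ī = 87,000, Q̄ = 1385.5.
ε_I = (ΔQ/ΔI)(Ī/Q̄) = (257/10000)(87000/1385.5).

1.61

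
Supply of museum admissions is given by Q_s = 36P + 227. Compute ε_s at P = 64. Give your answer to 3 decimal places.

0.910

At P = 64, Q_s = 2531.
dQ_s/dP = 36.
ε_s = (dQ_s/dP)(P/Q_s) = (36)(64/2531).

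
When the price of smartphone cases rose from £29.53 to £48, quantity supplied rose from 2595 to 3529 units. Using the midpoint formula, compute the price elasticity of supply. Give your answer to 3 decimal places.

ΔQ = 3529 − 2595 = 934; ΔP = 48 − 29.53 = 18.47.
Midpoints: P̄ = 38.77, Q̄ = 3062.0.
ε_s = (ΔQ/ΔP)(P̄/Q̄) = (934/18.47)(38.77/3062.0).

0.640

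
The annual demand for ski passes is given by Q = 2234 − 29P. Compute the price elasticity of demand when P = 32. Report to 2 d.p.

-0.71

At P = 32, Q = 1306.
dQ/dP = −29.
ε = (dQ/dP)(P/Q) = (-29)(32/1306).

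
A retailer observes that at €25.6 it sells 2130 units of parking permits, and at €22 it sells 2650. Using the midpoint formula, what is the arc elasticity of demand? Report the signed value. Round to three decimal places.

-1.438

ΔQ = 2650 − 2130 = 520; ΔP = 22 − 25.6 = -3.6.
Midpoints: P̄ = 23.80, Q̄ = 2390.0.
ε = (ΔQ/ΔP)(P̄/Q̄) = (520/-3.6)(23.80/2390.0).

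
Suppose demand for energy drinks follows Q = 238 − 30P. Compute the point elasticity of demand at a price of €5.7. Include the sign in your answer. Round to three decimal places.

-2.552

At P = 5.7, Q = 67.
dQ/dP = −30.
ε = (dQ/dP)(P/Q) = (-30)(5.7/67).
|ε| > 1, so demand is elastic at this price.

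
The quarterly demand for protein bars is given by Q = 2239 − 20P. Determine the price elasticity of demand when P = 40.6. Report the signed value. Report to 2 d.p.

-0.57

At P = 40.6, Q = 1427.
dQ/dP = −20.
ε = (dQ/dP)(P/Q) = (-20)(40.6/1427).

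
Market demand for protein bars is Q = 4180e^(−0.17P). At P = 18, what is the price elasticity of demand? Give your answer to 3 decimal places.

At P = 18, Q = 195.991.
dQ/dP = −0.17·4180e^(−0.17P) = −0.17Q = -33.318.
ε = (dQ/dP)(P/Q) = (-33.318)(18/195.991).

-3.060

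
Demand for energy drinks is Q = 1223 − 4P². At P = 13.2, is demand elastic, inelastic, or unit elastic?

elastic

Q = 526.040, dQ/dP = -105.600.
ε = (dQ/dP)(P/Q) ≈ -2.650.
|ε| = 2.65 > 1.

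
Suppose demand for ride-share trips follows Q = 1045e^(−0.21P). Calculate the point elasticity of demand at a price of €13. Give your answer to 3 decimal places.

-2.730

At P = 13, Q = 68.154.
dQ/dP = −0.21·1045e^(−0.21P) = −0.21Q = -14.312.
ε = (dQ/dP)(P/Q) = (-14.312)(13/68.154).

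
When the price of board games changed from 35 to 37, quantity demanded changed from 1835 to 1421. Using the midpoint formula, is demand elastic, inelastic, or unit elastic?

Arc ε ≈ -4.577.
|ε| = 4.58 > 1.

elastic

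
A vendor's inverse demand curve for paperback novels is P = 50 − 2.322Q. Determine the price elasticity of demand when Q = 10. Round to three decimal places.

-1.153

At Q = 10, P = 50 − 2.322(10) = 26.78.
dP/dQ = −2.322, so dQ/dP = 1/(−2.322) = -0.431.
ε = (dQ/dP)(P/Q) = (-0.431)(26.78/10).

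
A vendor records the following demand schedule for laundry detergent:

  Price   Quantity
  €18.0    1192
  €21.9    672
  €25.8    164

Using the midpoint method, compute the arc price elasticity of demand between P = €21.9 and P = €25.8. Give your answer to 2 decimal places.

-7.43

At P = 21.9, Q = 672; at P = 25.8, Q = 164.
ΔQ = -508, ΔP = 3.9. Midpoints: P̄ = 23.85, Q̄ = 418.0.
ε = (ΔQ/ΔP)(P̄/Q̄) = (-508/3.9)(23.85/418.0).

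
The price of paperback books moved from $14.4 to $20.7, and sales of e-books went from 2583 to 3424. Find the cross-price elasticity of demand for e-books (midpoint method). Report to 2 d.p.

ΔQ_x = 3424 − 2583 = 841; ΔP_y = 20.7 − 14.4 = 6.3.
Midpoints: P̄_y = 17.55, Q̄_x = 3003.5.
ε_xy = (ΔQ_x/ΔP_y)(P̄_y/Q̄_x) = (841/6.3)(17.55/3003.5).

0.78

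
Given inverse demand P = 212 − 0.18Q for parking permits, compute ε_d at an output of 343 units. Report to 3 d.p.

-2.434

At Q = 343, P = 212 − 0.18(343) = 150.26.
dP/dQ = −0.18, so dQ/dP = 1/(−0.18) = -5.556.
ε = (dQ/dP)(P/Q) = (-5.556)(150.26/343).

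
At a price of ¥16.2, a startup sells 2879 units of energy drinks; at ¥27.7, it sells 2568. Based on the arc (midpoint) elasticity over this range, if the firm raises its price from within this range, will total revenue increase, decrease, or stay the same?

increase

Arc ε = (-311/11.5)(21.95/2723.5) ≈ -0.218.
|ε| = 0.22 < 1, so demand is inelastic. A price rise therefore raises total revenue.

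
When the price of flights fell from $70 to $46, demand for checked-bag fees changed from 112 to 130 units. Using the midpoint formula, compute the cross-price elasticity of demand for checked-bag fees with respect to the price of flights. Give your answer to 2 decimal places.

-0.36

ΔQ_x = 130 − 112 = 18; ΔP_y = 46 − 70 = -24.
Midpoints: P̄_y = 58.00, Q̄_x = 121.0.
ε_xy = (ΔQ_x/ΔP_y)(P̄_y/Q̄_x) = (18/-24)(58.00/121.0).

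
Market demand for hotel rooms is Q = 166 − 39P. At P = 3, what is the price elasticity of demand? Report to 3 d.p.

At P = 3, Q = 49.
dQ/dP = −39.
ε = (dQ/dP)(P/Q) = (-39)(3/49).
|ε| > 1, so demand is elastic at this price.

-2.388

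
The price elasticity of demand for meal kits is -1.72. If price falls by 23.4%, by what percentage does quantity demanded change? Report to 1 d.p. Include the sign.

40.2%

%ΔQ ≈ ε × %ΔP = (-1.72)(-23.4%) = 40.25%.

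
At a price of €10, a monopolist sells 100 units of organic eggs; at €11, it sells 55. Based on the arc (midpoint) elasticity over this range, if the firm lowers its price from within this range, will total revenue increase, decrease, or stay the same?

increase

Arc ε = (-45/1)(10.50/77.5) ≈ -6.097.
|ε| = 6.10 > 1, so demand is elastic. A price cut therefore raises total revenue.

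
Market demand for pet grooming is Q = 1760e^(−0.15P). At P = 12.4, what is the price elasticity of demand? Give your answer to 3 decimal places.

At P = 12.4, Q = 273.984.
dQ/dP = −0.15·1760e^(−0.15P) = −0.15Q = -41.098.
ε = (dQ/dP)(P/Q) = (-41.098)(12.4/273.984).
|ε| > 1, so demand is elastic at this price.

-1.860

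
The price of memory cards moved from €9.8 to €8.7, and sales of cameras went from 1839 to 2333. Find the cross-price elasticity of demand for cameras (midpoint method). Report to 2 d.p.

-1.99

ΔQ_x = 2333 − 1839 = 494; ΔP_y = 8.7 − 9.8 = -1.1.
Midpoints: P̄_y = 9.25, Q̄_x = 2086.0.
ε_xy = (ΔQ_x/ΔP_y)(P̄_y/Q̄_x) = (494/-1.1)(9.25/2086.0).
ε_xy < 0, so the goods are complements.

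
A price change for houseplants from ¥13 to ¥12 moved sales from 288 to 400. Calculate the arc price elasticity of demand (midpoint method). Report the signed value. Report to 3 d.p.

-4.070

ΔQ = 400 − 288 = 112; ΔP = 12 − 13 = -1.
Midpoints: P̄ = 12.50, Q̄ = 344.0.
ε = (ΔQ/ΔP)(P̄/Q̄) = (112/-1)(12.50/344.0).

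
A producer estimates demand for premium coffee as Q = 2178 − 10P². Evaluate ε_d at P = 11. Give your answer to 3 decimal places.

At P = 11, Q = 968.
dQ/dP = −20P = -220.
ε = (dQ/dP)(P/Q) = (-220)(11/968).

-2.500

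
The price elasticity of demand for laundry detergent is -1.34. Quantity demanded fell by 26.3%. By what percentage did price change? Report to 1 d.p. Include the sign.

%ΔP ≈ %ΔQ / ε = (-26.3%)/(-1.34) = 19.63%.

19.6%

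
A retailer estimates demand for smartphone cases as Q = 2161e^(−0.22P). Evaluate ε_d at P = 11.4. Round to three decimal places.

-2.508

At P = 11.4, Q = 175.972.
dQ/dP = −0.22·2161e^(−0.22P) = −0.22Q = -38.714.
ε = (dQ/dP)(P/Q) = (-38.714)(11.4/175.972).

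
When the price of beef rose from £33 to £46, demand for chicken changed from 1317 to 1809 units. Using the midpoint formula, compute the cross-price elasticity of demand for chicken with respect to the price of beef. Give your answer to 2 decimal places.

0.96

ΔQ_x = 1809 − 1317 = 492; ΔP_y = 46 − 33 = 13.
Midpoints: P̄_y = 39.50, Q̄_x = 1563.0.
ε_xy = (ΔQ_x/ΔP_y)(P̄_y/Q̄_x) = (492/13)(39.50/1563.0).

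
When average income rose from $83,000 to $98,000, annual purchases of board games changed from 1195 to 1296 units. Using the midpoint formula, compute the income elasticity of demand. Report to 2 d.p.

0.49

ΔQ = 101, ΔI = 15000. Midpoints: Ī = 90,500, Q̄ = 1245.5.
ε_I = (ΔQ/ΔI)(Ī/Q̄) = (101/15000)(90500/1245.5).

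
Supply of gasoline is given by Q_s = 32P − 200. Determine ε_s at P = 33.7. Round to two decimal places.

1.23

At P = 33.7, Q_s = 878.40.
dQ_s/dP = 32.
ε_s = (dQ_s/dP)(P/Q_s) = (32)(33.7/878.40).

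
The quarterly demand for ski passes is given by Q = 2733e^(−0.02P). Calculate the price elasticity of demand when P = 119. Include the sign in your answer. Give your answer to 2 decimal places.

-2.38

At P = 119, Q = 252.941.
dQ/dP = −0.02·2733e^(−0.02P) = −0.02Q = -5.059.
ε = (dQ/dP)(P/Q) = (-5.059)(119/252.941).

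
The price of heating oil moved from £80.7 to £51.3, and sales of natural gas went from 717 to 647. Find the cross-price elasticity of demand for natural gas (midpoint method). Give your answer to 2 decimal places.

0.23

ΔQ_x = 647 − 717 = -70; ΔP_y = 51.3 − 80.7 = -29.4.
Midpoints: P̄_y = 66.00, Q̄_x = 682.0.
ε_xy = (ΔQ_x/ΔP_y)(P̄_y/Q̄_x) = (-70/-29.4)(66.00/682.0).
ε_xy > 0, so the goods are substitutes.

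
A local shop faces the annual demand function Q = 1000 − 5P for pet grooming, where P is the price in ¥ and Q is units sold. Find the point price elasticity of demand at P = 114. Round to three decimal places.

-1.326

At P = 114, Q = 430.
dQ/dP = −5.
ε = (dQ/dP)(P/Q) = (-5)(114/430).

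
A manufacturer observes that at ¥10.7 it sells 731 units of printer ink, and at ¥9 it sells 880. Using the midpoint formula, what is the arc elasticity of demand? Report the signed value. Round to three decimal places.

ΔQ = 880 − 731 = 149; ΔP = 9 − 10.7 = -1.7.
Midpoints: P̄ = 9.85, Q̄ = 805.5.
ε = (ΔQ/ΔP)(P̄/Q̄) = (149/-1.7)(9.85/805.5).

-1.072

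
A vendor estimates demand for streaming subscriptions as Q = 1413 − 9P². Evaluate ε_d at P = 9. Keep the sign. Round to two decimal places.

At P = 9, Q = 684.
dQ/dP = −18P = -162.
ε = (dQ/dP)(P/Q) = (-162)(9/684).

-2.13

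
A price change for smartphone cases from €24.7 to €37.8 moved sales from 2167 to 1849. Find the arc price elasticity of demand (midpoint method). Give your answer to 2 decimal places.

ΔQ = 1849 − 2167 = -318; ΔP = 37.8 − 24.7 = 13.1.
Midpoints: P̄ = 31.25, Q̄ = 2008.0.
ε = (ΔQ/ΔP)(P̄/Q̄) = (-318/13.1)(31.25/2008.0).

-0.38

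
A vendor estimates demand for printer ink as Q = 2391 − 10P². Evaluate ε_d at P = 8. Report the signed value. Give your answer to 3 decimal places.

At P = 8, Q = 1751.
dQ/dP = −20P = -160.
ε = (dQ/dP)(P/Q) = (-160)(8/1751).

-0.731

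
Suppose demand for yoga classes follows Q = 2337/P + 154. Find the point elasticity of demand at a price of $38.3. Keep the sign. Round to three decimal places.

At P = 38.3, Q = 215.018.
dQ/dP = −2337/P² = -1.593.
ε = (dQ/dP)(P/Q) = (-1.593)(38.3/215.018).
|ε| < 1, so demand is inelastic at this price.

-0.284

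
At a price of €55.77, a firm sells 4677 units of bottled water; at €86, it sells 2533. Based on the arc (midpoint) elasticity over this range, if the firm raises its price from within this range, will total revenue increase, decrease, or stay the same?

decrease

Arc ε = (-2144/30.23)(70.89/3605.0) ≈ -1.395.
|ε| = 1.39 > 1, so demand is elastic. A price rise therefore reduces total revenue.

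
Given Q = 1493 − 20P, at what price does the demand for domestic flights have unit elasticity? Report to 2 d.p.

37.33

For linear demand Q = a − bP, ε = −bP/(a − bP). |ε| = 1 when bP = a − bP, i.e. P = a/(2b).
P = 1493/(2·20) = 1493/40 = 37.3250.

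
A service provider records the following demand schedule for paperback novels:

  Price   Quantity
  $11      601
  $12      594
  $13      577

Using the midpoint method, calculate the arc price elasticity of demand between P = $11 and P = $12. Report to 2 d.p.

-0.13

At P = 11, Q = 601; at P = 12, Q = 594.
ΔQ = -7, ΔP = 1. Midpoints: P̄ = 11.50, Q̄ = 597.5.
ε = (ΔQ/ΔP)(P̄/Q̄) = (-7/1)(11.50/597.5).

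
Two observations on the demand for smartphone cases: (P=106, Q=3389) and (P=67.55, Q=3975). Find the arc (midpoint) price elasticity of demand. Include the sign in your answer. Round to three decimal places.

ΔQ = 3975 − 3389 = 586; ΔP = 67.55 − 106 = -38.45.
Midpoints: P̄ = 86.78, Q̄ = 3682.0.
ε = (ΔQ/ΔP)(P̄/Q̄) = (586/-38.45)(86.78/3682.0).

-0.359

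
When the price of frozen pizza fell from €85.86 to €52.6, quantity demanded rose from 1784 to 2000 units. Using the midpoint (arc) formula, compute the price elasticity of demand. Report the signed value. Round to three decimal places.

-0.238

ΔQ = 2000 − 1784 = 216; ΔP = 52.6 − 85.86 = -33.26.
Midpoints: P̄ = 69.23, Q̄ = 1892.0.
ε = (ΔQ/ΔP)(P̄/Q̄) = (216/-33.26)(69.23/1892.0).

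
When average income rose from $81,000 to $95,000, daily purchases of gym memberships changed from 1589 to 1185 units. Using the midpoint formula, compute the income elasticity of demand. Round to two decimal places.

-1.83

ΔQ = -404, ΔI = 14000. Midpoints: Ī = 88,000, Q̄ = 1387.0.
ε_I = (ΔQ/ΔI)(Ī/Q̄) = (-404/14000)(88000/1387.0).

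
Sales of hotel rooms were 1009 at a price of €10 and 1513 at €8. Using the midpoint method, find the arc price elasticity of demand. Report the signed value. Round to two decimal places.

-1.80

ΔQ = 1513 − 1009 = 504; ΔP = 8 − 10 = -2.
Midpoints: P̄ = 9.00, Q̄ = 1261.0.
ε = (ΔQ/ΔP)(P̄/Q̄) = (504/-2)(9.00/1261.0).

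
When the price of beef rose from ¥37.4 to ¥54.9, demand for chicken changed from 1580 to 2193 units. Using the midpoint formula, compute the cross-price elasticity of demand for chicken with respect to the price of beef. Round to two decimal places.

ΔQ_x = 2193 − 1580 = 613; ΔP_y = 54.9 − 37.4 = 17.5.
Midpoints: P̄_y = 46.15, Q̄_x = 1886.5.
ε_xy = (ΔQ_x/ΔP_y)(P̄_y/Q̄_x) = (613/17.5)(46.15/1886.5).

0.86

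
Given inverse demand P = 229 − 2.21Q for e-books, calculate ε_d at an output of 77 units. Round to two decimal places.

At Q = 77, P = 229 − 2.21(77) = 58.83.
dP/dQ = −2.21, so dQ/dP = 1/(−2.21) = -0.452.
ε = (dQ/dP)(P/Q) = (-0.452)(58.83/77).

-0.35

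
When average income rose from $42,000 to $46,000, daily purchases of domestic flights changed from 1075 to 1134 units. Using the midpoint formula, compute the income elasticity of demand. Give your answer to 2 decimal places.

0.59

ΔQ = 59, ΔI = 4000. Midpoints: Ī = 44,000, Q̄ = 1104.5.
ε_I = (ΔQ/ΔI)(Ī/Q̄) = (59/4000)(44000/1104.5).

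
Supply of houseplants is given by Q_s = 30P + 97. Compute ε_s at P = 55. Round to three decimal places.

0.944

At P = 55, Q_s = 1747.
dQ_s/dP = 30.
ε_s = (dQ_s/dP)(P/Q_s) = (30)(55/1747).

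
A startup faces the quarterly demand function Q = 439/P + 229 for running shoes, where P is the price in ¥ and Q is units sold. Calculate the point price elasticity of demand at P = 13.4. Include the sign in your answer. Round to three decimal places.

-0.125

At P = 13.4, Q = 261.761.
dQ/dP = −439/P² = -2.445.
ε = (dQ/dP)(P/Q) = (-2.445)(13.4/261.761).
|ε| < 1, so demand is inelastic at this price.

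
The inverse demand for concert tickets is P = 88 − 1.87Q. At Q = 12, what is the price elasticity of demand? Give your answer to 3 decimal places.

-2.922

At Q = 12, P = 88 − 1.87(12) = 65.56.
dP/dQ = −1.87, so dQ/dP = 1/(−1.87) = -0.535.
ε = (dQ/dP)(P/Q) = (-0.535)(65.56/12).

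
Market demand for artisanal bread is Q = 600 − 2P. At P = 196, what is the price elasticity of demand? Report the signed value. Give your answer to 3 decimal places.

At P = 196, Q = 208.
dQ/dP = −2.
ε = (dQ/dP)(P/Q) = (-2)(196/208).

-1.885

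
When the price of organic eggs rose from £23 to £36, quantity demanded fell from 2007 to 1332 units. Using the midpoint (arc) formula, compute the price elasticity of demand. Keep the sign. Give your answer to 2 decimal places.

ΔQ = 1332 − 2007 = -675; ΔP = 36 − 23 = 13.
Midpoints: P̄ = 29.50, Q̄ = 1669.5.
ε = (ΔQ/ΔP)(P̄/Q̄) = (-675/13)(29.50/1669.5).

-0.92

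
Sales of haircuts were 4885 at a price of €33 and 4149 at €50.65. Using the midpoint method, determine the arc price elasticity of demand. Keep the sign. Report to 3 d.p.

ΔQ = 4149 − 4885 = -736; ΔP = 50.65 − 33 = 17.65.
Midpoints: P̄ = 41.83, Q̄ = 4517.0.
ε = (ΔQ/ΔP)(P̄/Q̄) = (-736/17.65)(41.83/4517.0).

-0.386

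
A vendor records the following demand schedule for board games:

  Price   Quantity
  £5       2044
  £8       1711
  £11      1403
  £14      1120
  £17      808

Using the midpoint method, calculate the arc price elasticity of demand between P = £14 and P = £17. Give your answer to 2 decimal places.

At P = 14, Q = 1120; at P = 17, Q = 808.
ΔQ = -312, ΔP = 3. Midpoints: P̄ = 15.50, Q̄ = 964.0.
ε = (ΔQ/ΔP)(P̄/Q̄) = (-312/3)(15.50/964.0).

-1.67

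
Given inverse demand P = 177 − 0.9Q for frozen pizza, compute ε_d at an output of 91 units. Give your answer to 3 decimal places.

At Q = 91, P = 177 − 0.9(91) = 95.10.
dP/dQ = −0.9, so dQ/dP = 1/(−0.9) = -1.111.
ε = (dQ/dP)(P/Q) = (-1.111)(95.10/91).

-1.161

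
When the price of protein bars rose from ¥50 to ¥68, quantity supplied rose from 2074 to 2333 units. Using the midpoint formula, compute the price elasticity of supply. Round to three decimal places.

0.385

ΔQ = 2333 − 2074 = 259; ΔP = 68 − 50 = 18.
Midpoints: P̄ = 59.00, Q̄ = 2203.5.
ε_s = (ΔQ/ΔP)(P̄/Q̄) = (259/18)(59.00/2203.5).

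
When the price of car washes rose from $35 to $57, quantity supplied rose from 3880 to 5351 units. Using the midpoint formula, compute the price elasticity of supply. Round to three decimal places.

ΔQ = 5351 − 3880 = 1471; ΔP = 57 − 35 = 22.
Midpoints: P̄ = 46.00, Q̄ = 4615.5.
ε_s = (ΔQ/ΔP)(P̄/Q̄) = (1471/22)(46.00/4615.5).

0.666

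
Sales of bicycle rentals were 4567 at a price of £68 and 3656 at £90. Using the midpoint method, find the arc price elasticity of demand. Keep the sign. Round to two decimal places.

-0.80

ΔQ = 3656 − 4567 = -911; ΔP = 90 − 68 = 22.
Midpoints: P̄ = 79.00, Q̄ = 4111.5.
ε = (ΔQ/ΔP)(P̄/Q̄) = (-911/22)(79.00/4111.5).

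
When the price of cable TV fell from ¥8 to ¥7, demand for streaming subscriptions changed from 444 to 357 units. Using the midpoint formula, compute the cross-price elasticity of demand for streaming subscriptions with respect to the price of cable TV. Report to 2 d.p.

ΔQ_x = 357 − 444 = -87; ΔP_y = 7 − 8 = -1.
Midpoints: P̄_y = 7.50, Q̄_x = 400.5.
ε_xy = (ΔQ_x/ΔP_y)(P̄_y/Q̄_x) = (-87/-1)(7.50/400.5).
ε_xy > 0, so the goods are substitutes.

1.63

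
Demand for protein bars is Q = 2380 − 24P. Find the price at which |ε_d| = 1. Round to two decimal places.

For linear demand Q = a − bP, ε = −bP/(a − bP). |ε| = 1 when bP = a − bP, i.e. P = a/(2b).
P = 2380/(2·24) = 2380/48 = 49.5833.

49.58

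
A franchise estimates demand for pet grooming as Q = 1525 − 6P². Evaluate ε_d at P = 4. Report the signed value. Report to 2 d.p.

-0.13

At P = 4, Q = 1429.
dQ/dP = −12P = -48.
ε = (dQ/dP)(P/Q) = (-48)(4/1429).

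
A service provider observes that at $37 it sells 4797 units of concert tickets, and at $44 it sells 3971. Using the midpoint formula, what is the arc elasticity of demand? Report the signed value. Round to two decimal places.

ΔQ = 3971 − 4797 = -826; ΔP = 44 − 37 = 7.
Midpoints: P̄ = 40.50, Q̄ = 4384.0.
ε = (ΔQ/ΔP)(P̄/Q̄) = (-826/7)(40.50/4384.0).

-1.09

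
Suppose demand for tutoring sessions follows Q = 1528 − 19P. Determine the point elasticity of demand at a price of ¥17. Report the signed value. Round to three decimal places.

At P = 17, Q = 1205.
dQ/dP = −19.
ε = (dQ/dP)(P/Q) = (-19)(17/1205).
|ε| < 1, so demand is inelastic at this price.

-0.268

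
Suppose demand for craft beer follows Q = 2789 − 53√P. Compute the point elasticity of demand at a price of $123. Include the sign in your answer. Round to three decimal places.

-0.134

At P = 123, Q = 2201.202.
dQ/dP = −53/(2√P) = -2.389.
ε = (dQ/dP)(P/Q) = (-2.389)(123/2201.202).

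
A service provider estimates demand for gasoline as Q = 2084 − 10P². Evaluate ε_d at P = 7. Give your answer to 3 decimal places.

At P = 7, Q = 1594.
dQ/dP = −20P = -140.
ε = (dQ/dP)(P/Q) = (-140)(7/1594).

-0.615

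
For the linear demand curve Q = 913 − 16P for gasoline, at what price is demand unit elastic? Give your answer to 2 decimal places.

28.53

For linear demand Q = a − bP, ε = −bP/(a − bP). |ε| = 1 when bP = a − bP, i.e. P = a/(2b).
P = 913/(2·16) = 913/32 = 28.5312.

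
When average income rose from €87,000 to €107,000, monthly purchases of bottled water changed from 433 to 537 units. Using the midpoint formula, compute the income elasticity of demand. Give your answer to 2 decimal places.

ΔQ = 104, ΔI = 20000. Midpoints: Ī = 97,000, Q̄ = 485.0.
ε_I = (ΔQ/ΔI)(Ī/Q̄) = (104/20000)(97000/485.0).
ε_I > 0, so the good is normal.

1.04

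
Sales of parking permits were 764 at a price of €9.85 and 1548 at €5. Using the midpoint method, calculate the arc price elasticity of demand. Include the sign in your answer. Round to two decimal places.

-1.04

ΔQ = 1548 − 764 = 784; ΔP = 5 − 9.85 = -4.85.
Midpoints: P̄ = 7.42, Q̄ = 1156.0.
ε = (ΔQ/ΔP)(P̄/Q̄) = (784/-4.85)(7.42/1156.0).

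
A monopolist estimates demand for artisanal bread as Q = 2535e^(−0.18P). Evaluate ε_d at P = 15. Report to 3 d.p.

-2.700

At P = 15, Q = 170.366.
dQ/dP = −0.18·2535e^(−0.18P) = −0.18Q = -30.666.
ε = (dQ/dP)(P/Q) = (-30.666)(15/170.366).
|ε| > 1, so demand is elastic at this price.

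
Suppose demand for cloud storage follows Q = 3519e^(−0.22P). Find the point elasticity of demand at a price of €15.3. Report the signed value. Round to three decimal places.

-3.366

At P = 15.3, Q = 121.502.
dQ/dP = −0.22·3519e^(−0.22P) = −0.22Q = -26.730.
ε = (dQ/dP)(P/Q) = (-26.730)(15.3/121.502).
|ε| > 1, so demand is elastic at this price.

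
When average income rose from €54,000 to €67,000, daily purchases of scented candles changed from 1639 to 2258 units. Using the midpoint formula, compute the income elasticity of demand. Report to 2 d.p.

1.48

ΔQ = 619, ΔI = 13000. Midpoints: Ī = 60,500, Q̄ = 1948.5.
ε_I = (ΔQ/ΔI)(Ī/Q̄) = (619/13000)(60500/1948.5).
ε_I > 0, so the good is normal.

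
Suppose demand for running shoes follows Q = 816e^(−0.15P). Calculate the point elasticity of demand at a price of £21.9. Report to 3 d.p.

At P = 21.9, Q = 30.552.
dQ/dP = −0.15·816e^(−0.15P) = −0.15Q = -4.583.
ε = (dQ/dP)(P/Q) = (-4.583)(21.9/30.552).
|ε| > 1, so demand is elastic at this price.

-3.285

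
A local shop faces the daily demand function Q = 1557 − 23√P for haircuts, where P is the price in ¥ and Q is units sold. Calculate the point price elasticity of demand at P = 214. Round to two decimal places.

-0.14

At P = 214, Q = 1220.539.
dQ/dP = −23/(2√P) = -0.786.
ε = (dQ/dP)(P/Q) = (-0.786)(214/1220.539).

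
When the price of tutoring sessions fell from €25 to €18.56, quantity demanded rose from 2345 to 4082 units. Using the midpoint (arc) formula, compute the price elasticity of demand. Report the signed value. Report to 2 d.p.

-1.83

ΔQ = 4082 − 2345 = 1737; ΔP = 18.56 − 25 = -6.44.
Midpoints: P̄ = 21.78, Q̄ = 3213.5.
ε = (ΔQ/ΔP)(P̄/Q̄) = (1737/-6.44)(21.78/3213.5).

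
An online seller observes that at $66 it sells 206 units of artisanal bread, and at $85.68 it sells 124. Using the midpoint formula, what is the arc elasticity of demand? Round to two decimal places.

ΔQ = 124 − 206 = -82; ΔP = 85.68 − 66 = 19.68.
Midpoints: P̄ = 75.84, Q̄ = 165.0.
ε = (ΔQ/ΔP)(P̄/Q̄) = (-82/19.68)(75.84/165.0).

-1.92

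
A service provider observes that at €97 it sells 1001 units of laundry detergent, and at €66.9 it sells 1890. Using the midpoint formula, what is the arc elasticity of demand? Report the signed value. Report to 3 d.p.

ΔQ = 1890 − 1001 = 889; ΔP = 66.9 − 97 = -30.1.
Midpoints: P̄ = 81.95, Q̄ = 1445.5.
ε = (ΔQ/ΔP)(P̄/Q̄) = (889/-30.1)(81.95/1445.5).

-1.674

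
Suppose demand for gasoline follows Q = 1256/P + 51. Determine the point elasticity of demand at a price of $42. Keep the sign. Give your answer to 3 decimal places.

At P = 42, Q = 80.905.
dQ/dP = −1256/P² = -0.712.
ε = (dQ/dP)(P/Q) = (-0.712)(42/80.905).

-0.370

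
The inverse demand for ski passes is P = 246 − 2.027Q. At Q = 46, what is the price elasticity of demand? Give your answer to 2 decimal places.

At Q = 46, P = 246 − 2.027(46) = 152.76.
dP/dQ = −2.027, so dQ/dP = 1/(−2.027) = -0.493.
ε = (dQ/dP)(P/Q) = (-0.493)(152.76/46).

-1.64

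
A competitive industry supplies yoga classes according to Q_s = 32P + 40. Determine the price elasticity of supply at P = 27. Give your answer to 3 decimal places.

At P = 27, Q_s = 904.
dQ_s/dP = 32.
ε_s = (dQ_s/dP)(P/Q_s) = (32)(27/904).

0.956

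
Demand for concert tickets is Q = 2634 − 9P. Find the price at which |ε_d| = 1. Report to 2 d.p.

146.33

For linear demand Q = a − bP, ε = −bP/(a − bP). |ε| = 1 when bP = a − bP, i.e. P = a/(2b).
P = 2634/(2·9) = 2634/18 = 146.3333.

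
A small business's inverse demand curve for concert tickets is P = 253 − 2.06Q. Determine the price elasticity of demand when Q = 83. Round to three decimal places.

-0.480

At Q = 83, P = 253 − 2.06(83) = 82.02.
dP/dQ = −2.06, so dQ/dP = 1/(−2.06) = -0.485.
ε = (dQ/dP)(P/Q) = (-0.485)(82.02/83).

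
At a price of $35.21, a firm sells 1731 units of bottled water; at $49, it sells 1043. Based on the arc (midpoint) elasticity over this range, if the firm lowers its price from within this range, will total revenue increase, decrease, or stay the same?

Arc ε = (-688/13.79)(42.11/1387.0) ≈ -1.515.
|ε| = 1.51 > 1, so demand is elastic. A price cut therefore raises total revenue.

increase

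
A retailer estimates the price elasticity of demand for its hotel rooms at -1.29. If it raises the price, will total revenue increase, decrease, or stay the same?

|ε| = 1.29 > 1, so demand is elastic. A price rise therefore reduces total revenue.

decrease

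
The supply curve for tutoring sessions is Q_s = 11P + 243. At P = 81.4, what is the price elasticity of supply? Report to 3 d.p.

At P = 81.4, Q_s = 1138.40.
dQ_s/dP = 11.
ε_s = (dQ_s/dP)(P/Q_s) = (11)(81.4/1138.40).

0.787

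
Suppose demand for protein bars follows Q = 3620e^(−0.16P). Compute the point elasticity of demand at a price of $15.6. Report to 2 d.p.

-2.50

At P = 15.6, Q = 298.339.
dQ/dP = −0.16·3620e^(−0.16P) = −0.16Q = -47.734.
ε = (dQ/dP)(P/Q) = (-47.734)(15.6/298.339).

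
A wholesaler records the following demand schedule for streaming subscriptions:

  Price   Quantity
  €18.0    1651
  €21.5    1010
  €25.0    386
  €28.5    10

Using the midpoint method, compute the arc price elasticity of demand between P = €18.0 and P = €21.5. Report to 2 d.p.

-2.72

At P = 18.0, Q = 1651; at P = 21.5, Q = 1010.
ΔQ = -641, ΔP = 3.5. Midpoints: P̄ = 19.75, Q̄ = 1330.5.
ε = (ΔQ/ΔP)(P̄/Q̄) = (-641/3.5)(19.75/1330.5).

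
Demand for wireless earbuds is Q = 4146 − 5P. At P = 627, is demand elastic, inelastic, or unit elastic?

elastic

Q = 1011, dQ/dP = -5.
ε = (dQ/dP)(P/Q) ≈ -3.101.
|ε| = 3.10 > 1.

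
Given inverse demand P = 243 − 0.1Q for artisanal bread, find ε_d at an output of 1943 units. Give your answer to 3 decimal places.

-0.251

At Q = 1943, P = 243 − 0.1(1943) = 48.70.
dP/dQ = −0.1, so dQ/dP = 1/(−0.1) = -10.000.
ε = (dQ/dP)(P/Q) = (-10.000)(48.70/1943).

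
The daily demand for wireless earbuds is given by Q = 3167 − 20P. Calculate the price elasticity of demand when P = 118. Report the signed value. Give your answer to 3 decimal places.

At P = 118, Q = 807.
dQ/dP = −20.
ε = (dQ/dP)(P/Q) = (-20)(118/807).
|ε| > 1, so demand is elastic at this price.

-2.924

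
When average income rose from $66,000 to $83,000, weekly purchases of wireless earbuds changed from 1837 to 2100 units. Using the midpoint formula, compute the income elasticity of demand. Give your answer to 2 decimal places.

0.59

ΔQ = 263, ΔI = 17000. Midpoints: Ī = 74,500, Q̄ = 1968.5.
ε_I = (ΔQ/ΔI)(Ī/Q̄) = (263/17000)(74500/1968.5).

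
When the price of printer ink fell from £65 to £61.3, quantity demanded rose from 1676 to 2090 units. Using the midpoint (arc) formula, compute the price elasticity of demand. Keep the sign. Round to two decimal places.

-3.75

ΔQ = 2090 − 1676 = 414; ΔP = 61.3 − 65 = -3.7.
Midpoints: P̄ = 63.15, Q̄ = 1883.0.
ε = (ΔQ/ΔP)(P̄/Q̄) = (414/-3.7)(63.15/1883.0).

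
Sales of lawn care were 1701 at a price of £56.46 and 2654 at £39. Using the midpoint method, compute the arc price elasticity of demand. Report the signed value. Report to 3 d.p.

-1.196

ΔQ = 2654 − 1701 = 953; ΔP = 39 − 56.46 = -17.46.
Midpoints: P̄ = 47.73, Q̄ = 2177.5.
ε = (ΔQ/ΔP)(P̄/Q̄) = (953/-17.46)(47.73/2177.5).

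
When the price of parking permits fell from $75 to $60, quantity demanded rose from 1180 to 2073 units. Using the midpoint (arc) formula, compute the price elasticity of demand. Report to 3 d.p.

ΔQ = 2073 − 1180 = 893; ΔP = 60 − 75 = -15.
Midpoints: P̄ = 67.50, Q̄ = 1626.5.
ε = (ΔQ/ΔP)(P̄/Q̄) = (893/-15)(67.50/1626.5).

-2.471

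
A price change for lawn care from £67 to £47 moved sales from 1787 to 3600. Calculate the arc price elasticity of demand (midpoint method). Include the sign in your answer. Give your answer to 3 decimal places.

-1.918

ΔQ = 3600 − 1787 = 1813; ΔP = 47 − 67 = -20.
Midpoints: P̄ = 57.00, Q̄ = 2693.5.
ε = (ΔQ/ΔP)(P̄/Q̄) = (1813/-20)(57.00/2693.5).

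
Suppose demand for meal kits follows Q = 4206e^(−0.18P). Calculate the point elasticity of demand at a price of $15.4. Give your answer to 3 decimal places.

-2.772

At P = 15.4, Q = 263.030.
dQ/dP = −0.18·4206e^(−0.18P) = −0.18Q = -47.345.
ε = (dQ/dP)(P/Q) = (-47.345)(15.4/263.030).
|ε| > 1, so demand is elastic at this price.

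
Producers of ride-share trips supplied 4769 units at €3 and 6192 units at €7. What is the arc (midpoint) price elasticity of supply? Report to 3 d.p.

0.325

ΔQ = 6192 − 4769 = 1423; ΔP = 7 − 3 = 4.
Midpoints: P̄ = 5.00, Q̄ = 5480.5.
ε_s = (ΔQ/ΔP)(P̄/Q̄) = (1423/4)(5.00/5480.5).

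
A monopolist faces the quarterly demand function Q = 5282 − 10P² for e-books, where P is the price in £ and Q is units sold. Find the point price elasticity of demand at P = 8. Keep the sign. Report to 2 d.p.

At P = 8, Q = 4642.
dQ/dP = −20P = -160.
ε = (dQ/dP)(P/Q) = (-160)(8/4642).
|ε| < 1, so demand is inelastic at this price.

-0.28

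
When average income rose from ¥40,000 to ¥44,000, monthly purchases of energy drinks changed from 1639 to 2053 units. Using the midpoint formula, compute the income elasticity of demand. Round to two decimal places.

ΔQ = 414, ΔI = 4000. Midpoints: Ī = 42,000, Q̄ = 1846.0.
ε_I = (ΔQ/ΔI)(Ī/Q̄) = (414/4000)(42000/1846.0).

2.35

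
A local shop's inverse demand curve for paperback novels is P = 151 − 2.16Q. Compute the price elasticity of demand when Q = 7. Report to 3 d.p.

-8.987

At Q = 7, P = 151 − 2.16(7) = 135.88.
dP/dQ = −2.16, so dQ/dP = 1/(−2.16) = -0.463.
ε = (dQ/dP)(P/Q) = (-0.463)(135.88/7).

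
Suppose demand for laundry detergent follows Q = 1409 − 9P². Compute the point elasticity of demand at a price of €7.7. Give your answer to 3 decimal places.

-1.219

At P = 7.7, Q = 875.390.
dQ/dP = −18P = -138.600.
ε = (dQ/dP)(P/Q) = (-138.600)(7.7/875.390).
|ε| > 1, so demand is elastic at this price.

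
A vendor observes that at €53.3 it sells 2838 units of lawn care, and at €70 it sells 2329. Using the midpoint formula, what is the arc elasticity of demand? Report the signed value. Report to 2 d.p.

-0.73

ΔQ = 2329 − 2838 = -509; ΔP = 70 − 53.3 = 16.7.
Midpoints: P̄ = 61.65, Q̄ = 2583.5.
ε = (ΔQ/ΔP)(P̄/Q̄) = (-509/16.7)(61.65/2583.5).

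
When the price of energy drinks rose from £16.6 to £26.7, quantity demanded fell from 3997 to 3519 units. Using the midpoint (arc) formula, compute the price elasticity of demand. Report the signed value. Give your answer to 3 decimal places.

-0.273

ΔQ = 3519 − 3997 = -478; ΔP = 26.7 − 16.6 = 10.1.
Midpoints: P̄ = 21.65, Q̄ = 3758.0.
ε = (ΔQ/ΔP)(P̄/Q̄) = (-478/10.1)(21.65/3758.0).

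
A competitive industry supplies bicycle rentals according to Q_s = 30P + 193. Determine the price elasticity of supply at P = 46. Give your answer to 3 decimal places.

At P = 46, Q_s = 1573.
dQ_s/dP = 30.
ε_s = (dQ_s/dP)(P/Q_s) = (30)(46/1573).

0.877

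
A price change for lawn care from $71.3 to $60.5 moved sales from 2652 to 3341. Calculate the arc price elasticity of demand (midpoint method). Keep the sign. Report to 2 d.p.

-1.40

ΔQ = 3341 − 2652 = 689; ΔP = 60.5 − 71.3 = -10.8.
Midpoints: P̄ = 65.90, Q̄ = 2996.5.
ε = (ΔQ/ΔP)(P̄/Q̄) = (689/-10.8)(65.90/2996.5).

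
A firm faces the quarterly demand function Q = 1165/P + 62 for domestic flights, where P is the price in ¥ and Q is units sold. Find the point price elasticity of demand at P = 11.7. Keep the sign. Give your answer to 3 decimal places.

At P = 11.7, Q = 161.573.
dQ/dP = −1165/P² = -8.510.
ε = (dQ/dP)(P/Q) = (-8.510)(11.7/161.573).

-0.616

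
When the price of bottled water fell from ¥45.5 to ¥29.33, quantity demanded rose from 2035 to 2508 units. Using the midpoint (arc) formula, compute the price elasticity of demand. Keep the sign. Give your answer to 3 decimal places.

ΔQ = 2508 − 2035 = 473; ΔP = 29.33 − 45.5 = -16.17.
Midpoints: P̄ = 37.41, Q̄ = 2271.5.
ε = (ΔQ/ΔP)(P̄/Q̄) = (473/-16.17)(37.41/2271.5).

-0.482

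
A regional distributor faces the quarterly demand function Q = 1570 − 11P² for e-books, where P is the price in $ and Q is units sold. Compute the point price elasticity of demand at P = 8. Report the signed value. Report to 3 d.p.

At P = 8, Q = 866.
dQ/dP = −22P = -176.
ε = (dQ/dP)(P/Q) = (-176)(8/866).

-1.626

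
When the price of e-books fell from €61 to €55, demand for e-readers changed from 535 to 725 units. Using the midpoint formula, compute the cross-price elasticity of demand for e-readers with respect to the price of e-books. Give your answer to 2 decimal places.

-2.92

ΔQ_x = 725 − 535 = 190; ΔP_y = 55 − 61 = -6.
Midpoints: P̄_y = 58.00, Q̄_x = 630.0.
ε_xy = (ΔQ_x/ΔP_y)(P̄_y/Q̄_x) = (190/-6)(58.00/630.0).
ε_xy < 0, so the goods are complements.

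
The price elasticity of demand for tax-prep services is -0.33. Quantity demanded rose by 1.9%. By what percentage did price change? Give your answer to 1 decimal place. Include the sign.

-5.8%

%ΔP ≈ %ΔQ / ε = (1.9%)/(-0.33) = -5.76%.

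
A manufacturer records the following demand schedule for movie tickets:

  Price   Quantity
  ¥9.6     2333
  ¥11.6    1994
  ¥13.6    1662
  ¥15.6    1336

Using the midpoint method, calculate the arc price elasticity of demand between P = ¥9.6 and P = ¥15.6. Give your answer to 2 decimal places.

At P = 9.6, Q = 2333; at P = 15.6, Q = 1336.
ΔQ = -997, ΔP = 6.0. Midpoints: P̄ = 12.60, Q̄ = 1834.5.
ε = (ΔQ/ΔP)(P̄/Q̄) = (-997/6.0)(12.60/1834.5).

-1.14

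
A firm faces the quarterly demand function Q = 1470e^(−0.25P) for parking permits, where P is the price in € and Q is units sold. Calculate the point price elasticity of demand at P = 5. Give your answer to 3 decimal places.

At P = 5, Q = 421.162.
dQ/dP = −0.25·1470e^(−0.25P) = −0.25Q = -105.291.
ε = (dQ/dP)(P/Q) = (-105.291)(5/421.162).

-1.250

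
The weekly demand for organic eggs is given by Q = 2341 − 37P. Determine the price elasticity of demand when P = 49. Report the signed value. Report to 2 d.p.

At P = 49, Q = 528.
dQ/dP = −37.
ε = (dQ/dP)(P/Q) = (-37)(49/528).

-3.43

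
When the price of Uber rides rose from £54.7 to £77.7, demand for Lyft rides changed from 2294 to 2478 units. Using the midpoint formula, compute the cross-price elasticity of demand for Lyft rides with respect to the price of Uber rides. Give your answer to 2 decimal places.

ΔQ_x = 2478 − 2294 = 184; ΔP_y = 77.7 − 54.7 = 23.
Midpoints: P̄_y = 66.20, Q̄_x = 2386.0.
ε_xy = (ΔQ_x/ΔP_y)(P̄_y/Q̄_x) = (184/23)(66.20/2386.0).

0.22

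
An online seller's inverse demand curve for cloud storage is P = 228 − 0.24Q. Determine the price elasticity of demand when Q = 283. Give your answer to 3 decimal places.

-2.357

At Q = 283, P = 228 − 0.24(283) = 160.08.
dP/dQ = −0.24, so dQ/dP = 1/(−0.24) = -4.167.
ε = (dQ/dP)(P/Q) = (-4.167)(160.08/283).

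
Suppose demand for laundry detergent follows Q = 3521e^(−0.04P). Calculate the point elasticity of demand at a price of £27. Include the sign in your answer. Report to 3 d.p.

-1.080

At P = 27, Q = 1195.716.
dQ/dP = −0.04·3521e^(−0.04P) = −0.04Q = -47.829.
ε = (dQ/dP)(P/Q) = (-47.829)(27/1195.716).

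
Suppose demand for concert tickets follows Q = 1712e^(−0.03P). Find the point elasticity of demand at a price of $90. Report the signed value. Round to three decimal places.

-2.700

At P = 90, Q = 115.056.
dQ/dP = −0.03·1712e^(−0.03P) = −0.03Q = -3.452.
ε = (dQ/dP)(P/Q) = (-3.452)(90/115.056).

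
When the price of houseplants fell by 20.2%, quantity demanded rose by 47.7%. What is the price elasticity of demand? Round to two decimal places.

ε = %ΔQ / %ΔP = (47.7)/(-20.2) = -2.361.

-2.36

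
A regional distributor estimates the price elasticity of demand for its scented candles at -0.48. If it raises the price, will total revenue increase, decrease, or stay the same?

increase

|ε| = 0.48 < 1, so demand is inelastic. A price rise therefore raises total revenue.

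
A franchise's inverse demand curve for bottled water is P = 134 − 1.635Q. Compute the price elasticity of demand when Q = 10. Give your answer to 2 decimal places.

At Q = 10, P = 134 − 1.635(10) = 117.65.
dP/dQ = −1.635, so dQ/dP = 1/(−1.635) = -0.612.
ε = (dQ/dP)(P/Q) = (-0.612)(117.65/10).

-7.20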